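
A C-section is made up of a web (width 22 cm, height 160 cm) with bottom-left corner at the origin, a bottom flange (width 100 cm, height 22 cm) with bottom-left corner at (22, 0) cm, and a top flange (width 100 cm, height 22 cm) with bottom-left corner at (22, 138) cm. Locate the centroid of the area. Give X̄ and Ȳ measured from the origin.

X̄ = 44.89 cm, Ȳ = 80.00 cm

web: A = 22 × 160 = 3520.00, centroid at (11.00, 80.00).
bottom flange: A = 100 × 22 = 2200.00, centroid at (72.00, 11.00).
top flange: A = 100 × 22 = 2200.00, centroid at (72.00, 149.00).
ΣA = 7920.00 cm²
ΣAX̄ = (3520.00)(11.00) + (2200.00)(72.00) + (2200.00)(72.00) = 355520.00 cm³
ΣAȲ = (3520.00)(80.00) + (2200.00)(11.00) + (2200.00)(149.00) = 633600.00 cm³
X̄ = 355520.00 / 7920.00 = 44.89 cm
Ȳ = 633600.00 / 7920.00 = 80.00 cm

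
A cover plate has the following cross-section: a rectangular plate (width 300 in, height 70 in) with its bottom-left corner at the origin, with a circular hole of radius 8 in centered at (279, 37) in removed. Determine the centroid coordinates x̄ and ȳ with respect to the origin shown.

Part | A | x̄ᵢ | ȳᵢ | A·x̄ᵢ | A·ȳᵢ
plate | 21000.00 | 150.00 | 35.00 | 3150000.00 | 735000.00
hole | -201.06 | 279.00 | 37.00 | -56096.28 | -7439.29
Σ | 20798.94 |  |  | 3093903.72 | 727560.71
x̄ = 3093903.72 / 20798.94 = 148.75 in
ȳ = 727560.71 / 20798.94 = 34.98 in

x̄ = 148.75 in, ȳ = 34.98 in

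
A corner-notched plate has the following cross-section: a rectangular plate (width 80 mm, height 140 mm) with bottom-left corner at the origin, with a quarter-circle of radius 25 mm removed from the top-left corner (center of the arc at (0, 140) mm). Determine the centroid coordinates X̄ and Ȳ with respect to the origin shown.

plate: A = 80 × 140 = 11200.00, centroid at (40.00, 70.00).
removed quarter-circle: A = −¼π·25² = -490.87, centroid at (10.61, 129.39).
ΣA = 10709.13 mm²
ΣAX̄ = (11200.00)(40.00) + (-490.87)(10.61) = 442791.67 mm³
ΣAȲ = (11200.00)(70.00) + (-490.87)(129.39) = 720485.99 mm³
X̄ = 442791.67 / 10709.13 = 41.35 mm
Ȳ = 720485.99 / 10709.13 = 67.28 mm

X̄ = 41.35 mm, Ȳ = 67.28 mm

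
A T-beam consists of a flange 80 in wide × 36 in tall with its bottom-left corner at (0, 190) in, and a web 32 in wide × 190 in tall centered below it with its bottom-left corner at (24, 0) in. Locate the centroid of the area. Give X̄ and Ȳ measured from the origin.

X̄ = 40.00 in, Ȳ = 131.32 in

web: A = 32 × 190 = 6080.00, centroid at (40.00, 95.00).
flange: A = 80 × 36 = 2880.00, centroid at (40.00, 208.00).
ΣA = 8960.00 in², ΣAX̄ = 358400.00 in³, ΣAȲ = 1176640.00 in³.
X̄ = 358400.00/8960.00 = 40.00 in; Ȳ = 1176640.00/8960.00 = 131.32 in.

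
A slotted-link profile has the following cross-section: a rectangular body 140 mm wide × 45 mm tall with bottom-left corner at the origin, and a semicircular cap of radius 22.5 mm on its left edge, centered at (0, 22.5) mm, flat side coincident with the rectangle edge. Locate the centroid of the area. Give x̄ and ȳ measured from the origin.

x̄ = 61.08 mm, ȳ = 22.50 mm

rectangular body: A = 140 × 45 = 6300.00, centroid at (70.00, 22.50).
semicircular end: A = ½π·22.5² = 795.22, centroid at (-9.55, 22.50).
ΣA = 7095.22 mm²
ΣAx̄ = (6300.00)(70.00) + (795.22)(-9.55) = 433406.25 mm³
ΣAȳ = (6300.00)(22.50) + (795.22)(22.50) = 159642.35 mm³
x̄ = 433406.25 / 7095.22 = 61.08 mm
ȳ = 159642.35 / 7095.22 = 22.50 mm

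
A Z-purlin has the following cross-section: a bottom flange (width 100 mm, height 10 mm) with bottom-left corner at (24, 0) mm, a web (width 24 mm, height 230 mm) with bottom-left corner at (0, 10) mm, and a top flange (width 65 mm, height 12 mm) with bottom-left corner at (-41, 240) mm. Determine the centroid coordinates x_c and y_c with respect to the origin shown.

x_c = 18.30 mm, y_c = 121.49 mm

Part | A | x̄ᵢ | ȳᵢ | A·x̄ᵢ | A·ȳᵢ
bottom flange | 1000.00 | 74.00 | 5.00 | 74000.00 | 5000.00
web | 5520.00 | 12.00 | 125.00 | 66240.00 | 690000.00
top flange | 780.00 | -8.50 | 246.00 | -6630.00 | 191880.00
Σ | 7300.00 |  |  | 133610.00 | 886880.00
x_c = 133610.00 / 7300.00 = 18.30 mm
y_c = 886880.00 / 7300.00 = 121.49 mm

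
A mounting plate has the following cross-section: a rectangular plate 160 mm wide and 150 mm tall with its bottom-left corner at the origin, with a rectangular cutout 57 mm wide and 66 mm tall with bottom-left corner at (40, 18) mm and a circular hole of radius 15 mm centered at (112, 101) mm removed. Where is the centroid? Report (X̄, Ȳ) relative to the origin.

X̄ = 81.06 mm, Ȳ = 78.68 mm

plate: A = 160 × 150 = 24000.00, centroid at (80.00, 75.00).
hole 1: A = −(57 × 66) = -3762.00, centroid at (68.50, 51.00).
hole 2: A = −π·15² = -706.86, centroid at (112.00, 101.00).
ΣA = 19531.14 mm²
ΣAX̄ = (24000.00)(80.00) + (-3762.00)(68.50) + (-706.86)(112.00) = 1583134.87 mm³
ΣAȲ = (24000.00)(75.00) + (-3762.00)(51.00) + (-706.86)(101.00) = 1536745.31 mm³
X̄ = 1583134.87 / 19531.14 = 81.06 mm
Ȳ = 1536745.31 / 19531.14 = 78.68 mm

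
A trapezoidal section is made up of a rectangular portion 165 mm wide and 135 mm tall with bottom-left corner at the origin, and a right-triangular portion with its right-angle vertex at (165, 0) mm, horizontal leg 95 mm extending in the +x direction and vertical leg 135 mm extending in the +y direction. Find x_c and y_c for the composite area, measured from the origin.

x_c = 108.02 mm, y_c = 62.47 mm

rectangular portion: A = 165 × 135 = 22275.00, centroid at (82.50, 67.50).
triangular portion: A = ½·95·135 = 6412.50, centroid at (196.67, 45.00).
ΣA = 28687.50 mm²
ΣAx_c = (22275.00)(82.50) + (6412.50)(196.67) = 3098812.50 mm³
ΣAy_c = (22275.00)(67.50) + (6412.50)(45.00) = 1792125.00 mm³
x_c = 3098812.50 / 28687.50 = 108.02 mm
y_c = 1792125.00 / 28687.50 = 62.47 mm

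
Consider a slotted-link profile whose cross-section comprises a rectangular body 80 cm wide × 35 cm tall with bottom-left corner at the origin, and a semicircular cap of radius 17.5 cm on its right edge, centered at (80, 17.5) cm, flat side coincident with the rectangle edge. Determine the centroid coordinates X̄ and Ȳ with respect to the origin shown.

rectangular body: A = 80 × 35 = 2800.00, centroid at (40.00, 17.50).
semicircular end: A = ½π·17.5² = 481.06, centroid at (87.43, 17.50).
ΣA = 3281.06 cm²
ΣAX̄ = (2800.00)(40.00) + (481.06)(87.43) = 154057.43 cm³
ΣAȲ = (2800.00)(17.50) + (481.06)(17.50) = 57418.49 cm³
X̄ = 154057.43 / 3281.06 = 46.95 cm
Ȳ = 57418.49 / 3281.06 = 17.50 cm

X̄ = 46.95 cm, Ȳ = 17.50 cm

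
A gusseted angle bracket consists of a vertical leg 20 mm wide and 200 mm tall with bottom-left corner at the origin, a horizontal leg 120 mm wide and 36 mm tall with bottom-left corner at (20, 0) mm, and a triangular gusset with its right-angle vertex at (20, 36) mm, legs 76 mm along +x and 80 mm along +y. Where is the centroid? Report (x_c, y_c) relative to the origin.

x_c = 46.08 mm, y_c = 58.83 mm

vertical leg: A = 20 × 200 = 4000.00, centroid at (10.00, 100.00).
horizontal leg: A = 120 × 36 = 4320.00, centroid at (80.00, 18.00).
gusset: A = ½·76·80 = 3040.00, centroid at (45.33, 62.67).
ΣA = 11360.00 mm²
ΣAx_c = (4000.00)(10.00) + (4320.00)(80.00) + (3040.00)(45.33) = 523413.33 mm³
ΣAy_c = (4000.00)(100.00) + (4320.00)(18.00) + (3040.00)(62.67) = 668266.67 mm³
x_c = 523413.33 / 11360.00 = 46.08 mm
y_c = 668266.67 / 11360.00 = 58.83 mm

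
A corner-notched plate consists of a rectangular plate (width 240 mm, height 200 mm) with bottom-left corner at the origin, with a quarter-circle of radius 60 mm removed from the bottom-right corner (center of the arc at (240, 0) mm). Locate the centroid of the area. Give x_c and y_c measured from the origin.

x_c = 114.08 mm, y_c = 104.67 mm

plate: A = 240 × 200 = 48000.00, centroid at (120.00, 100.00).
removed quarter-circle: A = −¼π·60² = -2827.43, centroid at (214.54, 25.46).
ΣA = 45172.57 mm²
ΣAx_c = (48000.00)(120.00) + (-2827.43)(214.54) = 5153415.99 mm³
ΣAy_c = (48000.00)(100.00) + (-2827.43)(25.46) = 4728000.00 mm³
x_c = 5153415.99 / 45172.57 = 114.08 mm
y_c = 4728000.00 / 45172.57 = 104.67 mm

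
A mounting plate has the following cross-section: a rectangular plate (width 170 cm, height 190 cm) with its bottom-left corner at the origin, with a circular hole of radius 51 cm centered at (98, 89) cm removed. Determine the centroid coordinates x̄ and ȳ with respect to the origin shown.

Part | A | x̄ᵢ | ȳᵢ | A·x̄ᵢ | A·ȳᵢ
plate | 32300.00 | 85.00 | 95.00 | 2745500.00 | 3068500.00
hole | -8171.28 | 98.00 | 89.00 | -800785.68 | -727244.14
Σ | 24128.72 |  |  | 1944714.32 | 2341255.86
x̄ = 1944714.32 / 24128.72 = 80.60 cm
ȳ = 2341255.86 / 24128.72 = 97.03 cm

x̄ = 80.60 cm, ȳ = 97.03 cm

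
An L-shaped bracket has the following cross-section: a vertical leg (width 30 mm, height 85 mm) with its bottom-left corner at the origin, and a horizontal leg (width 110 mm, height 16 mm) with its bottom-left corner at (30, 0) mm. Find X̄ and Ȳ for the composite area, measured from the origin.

vertical leg: A = 30 × 85 = 2550.00, centroid at (15.00, 42.50).
horizontal leg: A = 110 × 16 = 1760.00, centroid at (85.00, 8.00).
ΣA = 4310.00 mm²
ΣAX̄ = (2550.00)(15.00) + (1760.00)(85.00) = 187850.00 mm³
ΣAȲ = (2550.00)(42.50) + (1760.00)(8.00) = 122455.00 mm³
X̄ = 187850.00 / 4310.00 = 43.58 mm
Ȳ = 122455.00 / 4310.00 = 28.41 mm

X̄ = 43.58 mm, Ȳ = 28.41 mm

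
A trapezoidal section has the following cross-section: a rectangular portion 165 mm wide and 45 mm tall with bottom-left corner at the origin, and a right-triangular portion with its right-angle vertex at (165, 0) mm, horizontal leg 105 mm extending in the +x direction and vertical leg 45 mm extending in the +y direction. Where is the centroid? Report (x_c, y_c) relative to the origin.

x_c = 110.86 mm, y_c = 20.69 mm

rectangular portion: A = 165 × 45 = 7425.00, centroid at (82.50, 22.50).
triangular portion: A = ½·105·45 = 2362.50, centroid at (200.00, 15.00).
ΣA = 9787.50 mm², ΣAx_c = 1085062.50 mm³, ΣAy_c = 202500.00 mm³.
x_c = 1085062.50/9787.50 = 110.86 mm; y_c = 202500.00/9787.50 = 20.69 mm.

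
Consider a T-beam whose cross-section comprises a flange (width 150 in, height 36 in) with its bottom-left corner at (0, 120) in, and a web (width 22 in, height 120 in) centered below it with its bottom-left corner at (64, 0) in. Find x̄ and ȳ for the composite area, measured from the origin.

web: A = 22 × 120 = 2640.00, centroid at (75.00, 60.00).
flange: A = 150 × 36 = 5400.00, centroid at (75.00, 138.00).
ΣA = 8040.00 in²
ΣAx̄ = (2640.00)(75.00) + (5400.00)(75.00) = 603000.00 in³
ΣAȳ = (2640.00)(60.00) + (5400.00)(138.00) = 903600.00 in³
x̄ = 603000.00 / 8040.00 = 75.00 in
ȳ = 903600.00 / 8040.00 = 112.39 in

x̄ = 75.00 in, ȳ = 112.39 in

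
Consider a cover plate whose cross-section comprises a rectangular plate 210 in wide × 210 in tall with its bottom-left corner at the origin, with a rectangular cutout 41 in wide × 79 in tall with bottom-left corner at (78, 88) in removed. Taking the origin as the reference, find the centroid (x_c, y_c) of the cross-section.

x_c = 105.52 in, y_c = 103.22 in

plate: A = 210 × 210 = 44100.00, centroid at (105.00, 105.00).
hole: A = −(41 × 79) = -3239.00, centroid at (98.50, 127.50).
ΣA = 40861.00 in²
ΣAx_c = (44100.00)(105.00) + (-3239.00)(98.50) = 4311458.50 in³
ΣAy_c = (44100.00)(105.00) + (-3239.00)(127.50) = 4217527.50 in³
x_c = 4311458.50 / 40861.00 = 105.52 in
y_c = 4217527.50 / 40861.00 = 103.22 in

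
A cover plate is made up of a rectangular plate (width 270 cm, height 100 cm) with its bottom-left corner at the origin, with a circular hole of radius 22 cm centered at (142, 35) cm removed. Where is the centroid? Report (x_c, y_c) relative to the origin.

x_c = 134.58 cm, y_c = 50.90 cm

plate: A = 270 × 100 = 27000.00, centroid at (135.00, 50.00).
hole: A = −π·22² = -1520.53, centroid at (142.00, 35.00).
ΣA = 25479.47 cm²
ΣAx_c = (27000.00)(135.00) + (-1520.53)(142.00) = 3429084.62 cm³
ΣAy_c = (27000.00)(50.00) + (-1520.53)(35.00) = 1296781.42 cm³
x_c = 3429084.62 / 25479.47 = 134.58 cm
y_c = 1296781.42 / 25479.47 = 50.90 cm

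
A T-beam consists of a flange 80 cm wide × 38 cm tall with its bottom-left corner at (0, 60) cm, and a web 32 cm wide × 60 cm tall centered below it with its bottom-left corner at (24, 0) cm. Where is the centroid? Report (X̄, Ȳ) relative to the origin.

web: A = 32 × 60 = 1920.00, centroid at (40.00, 30.00).
flange: A = 80 × 38 = 3040.00, centroid at (40.00, 79.00).
ΣA = 4960.00 cm²
ΣAX̄ = (1920.00)(40.00) + (3040.00)(40.00) = 198400.00 cm³
ΣAȲ = (1920.00)(30.00) + (3040.00)(79.00) = 297760.00 cm³
X̄ = 198400.00 / 4960.00 = 40.00 cm
Ȳ = 297760.00 / 4960.00 = 60.03 cm

X̄ = 40.00 cm, Ȳ = 60.03 cm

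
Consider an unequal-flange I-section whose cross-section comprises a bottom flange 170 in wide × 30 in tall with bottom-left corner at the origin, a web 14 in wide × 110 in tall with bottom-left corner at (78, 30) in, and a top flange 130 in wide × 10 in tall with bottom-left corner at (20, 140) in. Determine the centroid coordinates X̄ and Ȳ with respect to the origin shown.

X̄ = 85.00 in, Ȳ = 49.86 in

bottom flange: A = 170 × 30 = 5100.00, centroid at (85.00, 15.00).
web: A = 14 × 110 = 1540.00, centroid at (85.00, 85.00).
top flange: A = 130 × 10 = 1300.00, centroid at (85.00, 145.00).
ΣA = 7940.00 in², ΣAX̄ = 674900.00 in³, ΣAȲ = 395900.00 in³.
X̄ = 674900.00/7940.00 = 85.00 in; Ȳ = 395900.00/7940.00 = 49.86 in.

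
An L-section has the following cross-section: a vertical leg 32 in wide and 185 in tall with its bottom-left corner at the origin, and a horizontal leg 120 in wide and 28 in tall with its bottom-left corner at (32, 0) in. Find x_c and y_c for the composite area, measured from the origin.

x_c = 43.52 in, y_c = 64.08 in

Part | A | x̄ᵢ | ȳᵢ | A·x̄ᵢ | A·ȳᵢ
vertical leg | 5920.00 | 16.00 | 92.50 | 94720.00 | 547600.00
horizontal leg | 3360.00 | 92.00 | 14.00 | 309120.00 | 47040.00
Σ | 9280.00 |  |  | 403840.00 | 594640.00
x_c = 403840.00 / 9280.00 = 43.52 in
y_c = 594640.00 / 9280.00 = 64.08 in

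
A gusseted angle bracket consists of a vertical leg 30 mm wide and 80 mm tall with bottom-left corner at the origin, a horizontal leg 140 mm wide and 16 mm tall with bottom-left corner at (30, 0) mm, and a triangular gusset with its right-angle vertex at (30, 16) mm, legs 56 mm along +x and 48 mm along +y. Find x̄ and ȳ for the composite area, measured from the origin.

Part | A | x̄ᵢ | ȳᵢ | A·x̄ᵢ | A·ȳᵢ
vertical leg | 2400.00 | 15.00 | 40.00 | 36000.00 | 96000.00
horizontal leg | 2240.00 | 100.00 | 8.00 | 224000.00 | 17920.00
gusset | 1344.00 | 48.67 | 32.00 | 65408.00 | 43008.00
Σ | 5984.00 |  |  | 325408.00 | 156928.00
x̄ = 325408.00 / 5984.00 = 54.38 mm
ȳ = 156928.00 / 5984.00 = 26.22 mm

x̄ = 54.38 mm, ȳ = 26.22 mm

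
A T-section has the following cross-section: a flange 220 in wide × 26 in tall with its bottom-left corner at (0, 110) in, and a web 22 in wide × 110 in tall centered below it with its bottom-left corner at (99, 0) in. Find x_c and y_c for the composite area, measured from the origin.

Part | A | x̄ᵢ | ȳᵢ | A·x̄ᵢ | A·ȳᵢ
web | 2420.00 | 110.00 | 55.00 | 266200.00 | 133100.00
flange | 5720.00 | 110.00 | 123.00 | 629200.00 | 703560.00
Σ | 8140.00 |  |  | 895400.00 | 836660.00
x_c = 895400.00 / 8140.00 = 110.00 in
y_c = 836660.00 / 8140.00 = 102.78 in

x_c = 110.00 in, y_c = 102.78 in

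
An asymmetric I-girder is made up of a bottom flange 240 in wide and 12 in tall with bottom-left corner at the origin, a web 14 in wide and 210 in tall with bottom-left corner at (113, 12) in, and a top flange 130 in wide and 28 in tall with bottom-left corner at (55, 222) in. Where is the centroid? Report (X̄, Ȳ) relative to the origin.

Part | A | x̄ᵢ | ȳᵢ | A·x̄ᵢ | A·ȳᵢ
bottom flange | 2880.00 | 120.00 | 6.00 | 345600.00 | 17280.00
web | 2940.00 | 120.00 | 117.00 | 352800.00 | 343980.00
top flange | 3640.00 | 120.00 | 236.00 | 436800.00 | 859040.00
Σ | 9460.00 |  |  | 1135200.00 | 1220300.00
X̄ = 1135200.00 / 9460.00 = 120.00 in
Ȳ = 1220300.00 / 9460.00 = 129.00 in

X̄ = 120.00 in, Ȳ = 129.00 in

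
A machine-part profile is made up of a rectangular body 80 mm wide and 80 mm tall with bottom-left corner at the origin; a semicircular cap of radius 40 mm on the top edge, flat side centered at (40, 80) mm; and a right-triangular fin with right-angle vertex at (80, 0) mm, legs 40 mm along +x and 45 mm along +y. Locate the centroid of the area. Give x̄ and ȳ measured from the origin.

x̄ = 44.89 mm, ȳ = 52.30 mm

Part | A | x̄ᵢ | ȳᵢ | A·x̄ᵢ | A·ȳᵢ
rectangular body | 6400.00 | 40.00 | 40.00 | 256000.00 | 256000.00
semicircular top | 2513.27 | 40.00 | 96.98 | 100530.96 | 243728.60
triangular fin | 900.00 | 93.33 | 15.00 | 84000.00 | 13500.00
Σ | 9813.27 |  |  | 440530.96 | 513228.60
x̄ = 440530.96 / 9813.27 = 44.89 mm
ȳ = 513228.60 / 9813.27 = 52.30 mm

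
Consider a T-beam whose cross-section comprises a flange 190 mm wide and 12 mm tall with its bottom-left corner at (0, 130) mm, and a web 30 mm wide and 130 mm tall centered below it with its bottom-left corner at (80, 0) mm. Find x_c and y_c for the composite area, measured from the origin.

web: A = 30 × 130 = 3900.00, centroid at (95.00, 65.00).
flange: A = 190 × 12 = 2280.00, centroid at (95.00, 136.00).
ΣA = 6180.00 mm²
ΣAx_c = (3900.00)(95.00) + (2280.00)(95.00) = 587100.00 mm³
ΣAy_c = (3900.00)(65.00) + (2280.00)(136.00) = 563580.00 mm³
x_c = 587100.00 / 6180.00 = 95.00 mm
y_c = 563580.00 / 6180.00 = 91.19 mm

x_c = 95.00 mm, y_c = 91.19 mm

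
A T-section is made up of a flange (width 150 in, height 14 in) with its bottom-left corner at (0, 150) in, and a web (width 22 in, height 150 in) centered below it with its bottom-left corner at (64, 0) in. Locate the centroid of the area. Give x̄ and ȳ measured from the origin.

x̄ = 75.00 in, ȳ = 106.89 in

web: A = 22 × 150 = 3300.00, centroid at (75.00, 75.00).
flange: A = 150 × 14 = 2100.00, centroid at (75.00, 157.00).
ΣA = 5400.00 in², ΣAx̄ = 405000.00 in³, ΣAȳ = 577200.00 in³.
x̄ = 405000.00/5400.00 = 75.00 in; ȳ = 577200.00/5400.00 = 106.89 in.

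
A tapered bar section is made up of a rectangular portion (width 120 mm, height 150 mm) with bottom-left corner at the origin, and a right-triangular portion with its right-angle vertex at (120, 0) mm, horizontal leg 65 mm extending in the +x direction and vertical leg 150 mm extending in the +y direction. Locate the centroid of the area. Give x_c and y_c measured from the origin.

x_c = 77.40 mm, y_c = 69.67 mm

Part | A | x̄ᵢ | ȳᵢ | A·x̄ᵢ | A·ȳᵢ
rectangular portion | 18000.00 | 60.00 | 75.00 | 1080000.00 | 1350000.00
triangular portion | 4875.00 | 141.67 | 50.00 | 690625.00 | 243750.00
Σ | 22875.00 |  |  | 1770625.00 | 1593750.00
x_c = 1770625.00 / 22875.00 = 77.40 mm
y_c = 1593750.00 / 22875.00 = 69.67 mm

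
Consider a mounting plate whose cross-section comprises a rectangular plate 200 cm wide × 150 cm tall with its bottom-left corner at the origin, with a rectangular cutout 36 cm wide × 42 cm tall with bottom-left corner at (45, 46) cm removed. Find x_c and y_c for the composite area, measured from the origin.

Part | A | x̄ᵢ | ȳᵢ | A·x̄ᵢ | A·ȳᵢ
plate | 30000.00 | 100.00 | 75.00 | 3000000.00 | 2250000.00
hole | -1512.00 | 63.00 | 67.00 | -95256.00 | -101304.00
Σ | 28488.00 |  |  | 2904744.00 | 2148696.00
x_c = 2904744.00 / 28488.00 = 101.96 cm
y_c = 2148696.00 / 28488.00 = 75.42 cm

x_c = 101.96 cm, y_c = 75.42 cm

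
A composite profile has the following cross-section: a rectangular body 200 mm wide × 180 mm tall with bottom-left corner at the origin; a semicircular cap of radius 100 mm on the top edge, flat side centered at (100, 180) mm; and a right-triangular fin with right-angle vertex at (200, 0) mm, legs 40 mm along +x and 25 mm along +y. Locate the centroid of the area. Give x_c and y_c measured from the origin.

x_c = 101.09 mm, y_c = 129.07 mm

rectangular body: A = 200 × 180 = 36000.00, centroid at (100.00, 90.00).
semicircular top: A = ½π·100² = 15707.96, centroid at (100.00, 222.44).
triangular fin: A = ½·40·25 = 500.00, centroid at (213.33, 8.33).
ΣA = 52207.96 mm², ΣAx_c = 5277462.99 mm³, ΣAy_c = 6738266.72 mm³.
x_c = 5277462.99/52207.96 = 101.09 mm; y_c = 6738266.72/52207.96 = 129.07 mm.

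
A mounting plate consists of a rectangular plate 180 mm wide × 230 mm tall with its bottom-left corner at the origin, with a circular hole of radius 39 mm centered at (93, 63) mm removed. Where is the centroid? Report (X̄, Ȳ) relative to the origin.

X̄ = 89.61 mm, Ȳ = 121.78 mm

Part | A | x̄ᵢ | ȳᵢ | A·x̄ᵢ | A·ȳᵢ
plate | 41400.00 | 90.00 | 115.00 | 3726000.00 | 4761000.00
hole | -4778.36 | 93.00 | 63.00 | -444387.71 | -301036.83
Σ | 36621.64 |  |  | 3281612.29 | 4459963.17
X̄ = 3281612.29 / 36621.64 = 89.61 mm
Ȳ = 4459963.17 / 36621.64 = 121.78 mm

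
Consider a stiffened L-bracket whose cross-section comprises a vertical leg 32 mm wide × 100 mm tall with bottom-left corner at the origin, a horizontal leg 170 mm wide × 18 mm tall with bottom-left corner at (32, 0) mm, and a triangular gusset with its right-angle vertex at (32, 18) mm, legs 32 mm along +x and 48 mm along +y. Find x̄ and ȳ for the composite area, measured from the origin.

x̄ = 62.89 mm, ȳ = 30.40 mm

vertical leg: A = 32 × 100 = 3200.00, centroid at (16.00, 50.00).
horizontal leg: A = 170 × 18 = 3060.00, centroid at (117.00, 9.00).
gusset: A = ½·32·48 = 768.00, centroid at (42.67, 34.00).
ΣA = 7028.00 mm²
ΣAx̄ = (3200.00)(16.00) + (3060.00)(117.00) + (768.00)(42.67) = 441988.00 mm³
ΣAȳ = (3200.00)(50.00) + (3060.00)(9.00) + (768.00)(34.00) = 213652.00 mm³
x̄ = 441988.00 / 7028.00 = 62.89 mm
ȳ = 213652.00 / 7028.00 = 30.40 mm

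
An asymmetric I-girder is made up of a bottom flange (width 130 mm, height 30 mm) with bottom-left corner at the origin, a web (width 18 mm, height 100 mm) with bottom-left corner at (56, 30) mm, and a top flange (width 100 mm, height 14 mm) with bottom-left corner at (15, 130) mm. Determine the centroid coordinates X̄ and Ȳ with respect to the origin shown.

X̄ = 65.00 mm, Ȳ = 55.54 mm

Part | A | x̄ᵢ | ȳᵢ | A·x̄ᵢ | A·ȳᵢ
bottom flange | 3900.00 | 65.00 | 15.00 | 253500.00 | 58500.00
web | 1800.00 | 65.00 | 80.00 | 117000.00 | 144000.00
top flange | 1400.00 | 65.00 | 137.00 | 91000.00 | 191800.00
Σ | 7100.00 |  |  | 461500.00 | 394300.00
X̄ = 461500.00 / 7100.00 = 65.00 mm
Ȳ = 394300.00 / 7100.00 = 55.54 mm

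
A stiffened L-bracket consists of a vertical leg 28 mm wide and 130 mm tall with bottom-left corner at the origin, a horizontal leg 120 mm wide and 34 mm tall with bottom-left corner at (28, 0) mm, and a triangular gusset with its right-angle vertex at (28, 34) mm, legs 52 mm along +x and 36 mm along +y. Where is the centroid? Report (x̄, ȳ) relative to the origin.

x̄ = 52.27 mm, ȳ = 40.32 mm

vertical leg: A = 28 × 130 = 3640.00, centroid at (14.00, 65.00).
horizontal leg: A = 120 × 34 = 4080.00, centroid at (88.00, 17.00).
gusset: A = ½·52·36 = 936.00, centroid at (45.33, 46.00).
ΣA = 8656.00 mm²
ΣAx̄ = (3640.00)(14.00) + (4080.00)(88.00) + (936.00)(45.33) = 452432.00 mm³
ΣAȳ = (3640.00)(65.00) + (4080.00)(17.00) + (936.00)(46.00) = 349016.00 mm³
x̄ = 452432.00 / 8656.00 = 52.27 mm
ȳ = 349016.00 / 8656.00 = 40.32 mm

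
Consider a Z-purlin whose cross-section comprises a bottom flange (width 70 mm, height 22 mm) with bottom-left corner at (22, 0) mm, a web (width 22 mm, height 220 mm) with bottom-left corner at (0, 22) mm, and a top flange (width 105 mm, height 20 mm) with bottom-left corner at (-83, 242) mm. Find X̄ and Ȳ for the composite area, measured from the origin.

bottom flange: A = 70 × 22 = 1540.00, centroid at (57.00, 11.00).
web: A = 22 × 220 = 4840.00, centroid at (11.00, 132.00).
top flange: A = 105 × 20 = 2100.00, centroid at (-30.50, 252.00).
ΣA = 8480.00 mm², ΣAX̄ = 76970.00 mm³, ΣAȲ = 1185020.00 mm³.
X̄ = 76970.00/8480.00 = 9.08 mm; Ȳ = 1185020.00/8480.00 = 139.74 mm.

X̄ = 9.08 mm, Ȳ = 139.74 mm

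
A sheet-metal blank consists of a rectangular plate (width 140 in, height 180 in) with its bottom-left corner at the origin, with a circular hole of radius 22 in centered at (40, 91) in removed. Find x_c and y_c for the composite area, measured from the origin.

x_c = 71.93 in, y_c = 89.94 in

Part | A | x̄ᵢ | ȳᵢ | A·x̄ᵢ | A·ȳᵢ
plate | 25200.00 | 70.00 | 90.00 | 1764000.00 | 2268000.00
hole | -1520.53 | 40.00 | 91.00 | -60821.23 | -138368.31
Σ | 23679.47 |  |  | 1703178.77 | 2129631.69
x_c = 1703178.77 / 23679.47 = 71.93 in
y_c = 2129631.69 / 23679.47 = 89.94 in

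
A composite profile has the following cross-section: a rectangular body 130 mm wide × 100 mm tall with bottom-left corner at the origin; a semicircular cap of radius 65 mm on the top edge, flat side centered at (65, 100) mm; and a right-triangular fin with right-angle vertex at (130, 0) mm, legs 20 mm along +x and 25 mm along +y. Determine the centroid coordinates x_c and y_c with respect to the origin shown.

rectangular body: A = 130 × 100 = 13000.00, centroid at (65.00, 50.00).
semicircular top: A = ½π·65² = 6636.61, centroid at (65.00, 127.59).
triangular fin: A = ½·20·25 = 250.00, centroid at (136.67, 8.33).
ΣA = 19886.61 mm²
ΣAx_c = (13000.00)(65.00) + (6636.61)(65.00) + (250.00)(136.67) = 1310546.61 mm³
ΣAy_c = (13000.00)(50.00) + (6636.61)(127.59) + (250.00)(8.33) = 1498828.11 mm³
x_c = 1310546.61 / 19886.61 = 65.90 mm
y_c = 1498828.11 / 19886.61 = 75.37 mm

x_c = 65.90 mm, y_c = 75.37 mm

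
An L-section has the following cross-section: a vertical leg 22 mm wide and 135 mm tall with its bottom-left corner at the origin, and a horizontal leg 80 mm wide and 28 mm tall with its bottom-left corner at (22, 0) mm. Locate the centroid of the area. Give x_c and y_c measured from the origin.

Part | A | x̄ᵢ | ȳᵢ | A·x̄ᵢ | A·ȳᵢ
vertical leg | 2970.00 | 11.00 | 67.50 | 32670.00 | 200475.00
horizontal leg | 2240.00 | 62.00 | 14.00 | 138880.00 | 31360.00
Σ | 5210.00 |  |  | 171550.00 | 231835.00
x_c = 171550.00 / 5210.00 = 32.93 mm
y_c = 231835.00 / 5210.00 = 44.50 mm

x_c = 32.93 mm, y_c = 44.50 mm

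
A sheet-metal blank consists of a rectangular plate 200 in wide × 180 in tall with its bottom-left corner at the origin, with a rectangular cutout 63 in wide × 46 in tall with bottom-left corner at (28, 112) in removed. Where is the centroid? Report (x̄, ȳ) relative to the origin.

plate: A = 200 × 180 = 36000.00, centroid at (100.00, 90.00).
hole: A = −(63 × 46) = -2898.00, centroid at (59.50, 135.00).
ΣA = 33102.00 in², ΣAx̄ = 3427569.00 in³, ΣAȳ = 2848770.00 in³.
x̄ = 3427569.00/33102.00 = 103.55 in; ȳ = 2848770.00/33102.00 = 86.06 in.

x̄ = 103.55 in, ȳ = 86.06 in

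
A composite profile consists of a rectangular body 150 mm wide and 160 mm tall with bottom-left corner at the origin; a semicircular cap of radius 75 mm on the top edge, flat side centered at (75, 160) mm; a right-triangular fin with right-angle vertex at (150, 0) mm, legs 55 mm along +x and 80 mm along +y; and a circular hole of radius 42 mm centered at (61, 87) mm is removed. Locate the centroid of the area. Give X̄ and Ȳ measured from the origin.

X̄ = 84.59 mm, Ȳ = 108.21 mm

Part | A | x̄ᵢ | ȳᵢ | A·x̄ᵢ | A·ȳᵢ
rectangular body | 24000.00 | 75.00 | 80.00 | 1800000.00 | 1920000.00
semicircular top | 8835.73 | 75.00 | 191.83 | 662679.70 | 1694966.69
triangular fin | 2200.00 | 168.33 | 26.67 | 370333.33 | 58666.67
hole | -5541.77 | 61.00 | 87.00 | -338047.94 | -482133.94
Σ | 29493.96 |  |  | 2494965.10 | 3191499.42
X̄ = 2494965.10 / 29493.96 = 84.59 mm
Ȳ = 3191499.42 / 29493.96 = 108.21 mm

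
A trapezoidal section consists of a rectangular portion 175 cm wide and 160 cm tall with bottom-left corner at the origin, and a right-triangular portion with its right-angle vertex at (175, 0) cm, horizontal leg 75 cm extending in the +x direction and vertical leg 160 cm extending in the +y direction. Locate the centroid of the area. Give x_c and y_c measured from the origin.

x_c = 107.35 cm, y_c = 75.29 cm

Part | A | x̄ᵢ | ȳᵢ | A·x̄ᵢ | A·ȳᵢ
rectangular portion | 28000.00 | 87.50 | 80.00 | 2450000.00 | 2240000.00
triangular portion | 6000.00 | 200.00 | 53.33 | 1200000.00 | 320000.00
Σ | 34000.00 |  |  | 3650000.00 | 2560000.00
x_c = 3650000.00 / 34000.00 = 107.35 cm
y_c = 2560000.00 / 34000.00 = 75.29 cm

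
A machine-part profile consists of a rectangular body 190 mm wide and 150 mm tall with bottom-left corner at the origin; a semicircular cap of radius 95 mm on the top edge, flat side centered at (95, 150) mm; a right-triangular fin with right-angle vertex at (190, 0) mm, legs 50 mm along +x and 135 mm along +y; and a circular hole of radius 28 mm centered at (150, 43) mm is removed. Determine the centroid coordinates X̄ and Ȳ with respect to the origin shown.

rectangular body: A = 190 × 150 = 28500.00, centroid at (95.00, 75.00).
semicircular top: A = ½π·95² = 14176.44, centroid at (95.00, 190.32).
triangular fin: A = ½·50·135 = 3375.00, centroid at (206.67, 45.00).
hole: A = −π·28² = -2463.01, centroid at (150.00, 43.00).
ΣA = 43588.43 mm², ΣAX̄ = 4382310.20 mm³, ΣAȲ = 4881514.49 mm³.
X̄ = 4382310.20/43588.43 = 100.54 mm; Ȳ = 4881514.49/43588.43 = 111.99 mm.

X̄ = 100.54 mm, Ȳ = 111.99 mm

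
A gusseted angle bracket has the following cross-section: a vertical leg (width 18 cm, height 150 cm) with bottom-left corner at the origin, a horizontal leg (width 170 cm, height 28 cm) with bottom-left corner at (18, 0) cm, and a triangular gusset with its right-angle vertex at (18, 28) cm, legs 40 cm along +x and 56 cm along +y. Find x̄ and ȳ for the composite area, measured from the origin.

x̄ = 64.06 cm, ȳ = 37.46 cm

Part | A | x̄ᵢ | ȳᵢ | A·x̄ᵢ | A·ȳᵢ
vertical leg | 2700.00 | 9.00 | 75.00 | 24300.00 | 202500.00
horizontal leg | 4760.00 | 103.00 | 14.00 | 490280.00 | 66640.00
gusset | 1120.00 | 31.33 | 46.67 | 35093.33 | 52266.67
Σ | 8580.00 |  |  | 549673.33 | 321406.67
x̄ = 549673.33 / 8580.00 = 64.06 cm
ȳ = 321406.67 / 8580.00 = 37.46 cm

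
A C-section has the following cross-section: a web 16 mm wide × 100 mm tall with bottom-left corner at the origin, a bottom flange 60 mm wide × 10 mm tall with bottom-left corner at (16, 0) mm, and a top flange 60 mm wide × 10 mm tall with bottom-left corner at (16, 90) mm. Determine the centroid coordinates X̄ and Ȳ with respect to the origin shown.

Part | A | x̄ᵢ | ȳᵢ | A·x̄ᵢ | A·ȳᵢ
web | 1600.00 | 8.00 | 50.00 | 12800.00 | 80000.00
bottom flange | 600.00 | 46.00 | 5.00 | 27600.00 | 3000.00
top flange | 600.00 | 46.00 | 95.00 | 27600.00 | 57000.00
Σ | 2800.00 |  |  | 68000.00 | 140000.00
X̄ = 68000.00 / 2800.00 = 24.29 mm
Ȳ = 140000.00 / 2800.00 = 50.00 mm

X̄ = 24.29 mm, Ȳ = 50.00 mm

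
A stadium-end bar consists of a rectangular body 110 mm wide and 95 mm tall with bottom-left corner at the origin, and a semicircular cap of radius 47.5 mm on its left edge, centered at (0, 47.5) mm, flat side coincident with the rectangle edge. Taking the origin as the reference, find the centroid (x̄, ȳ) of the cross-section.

x̄ = 35.97 mm, ȳ = 47.50 mm

Part | A | x̄ᵢ | ȳᵢ | A·x̄ᵢ | A·ȳᵢ
rectangular body | 10450.00 | 55.00 | 47.50 | 574750.00 | 496375.00
semicircular end | 3544.11 | -20.16 | 47.50 | -71447.92 | 168345.19
Σ | 13994.11 |  |  | 503302.08 | 664720.19
x̄ = 503302.08 / 13994.11 = 35.97 mm
ȳ = 664720.19 / 13994.11 = 47.50 mm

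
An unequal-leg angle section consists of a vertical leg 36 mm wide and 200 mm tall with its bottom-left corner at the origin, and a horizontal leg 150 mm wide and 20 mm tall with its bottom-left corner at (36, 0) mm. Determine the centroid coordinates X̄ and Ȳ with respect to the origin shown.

X̄ = 45.35 mm, Ȳ = 73.53 mm

Part | A | x̄ᵢ | ȳᵢ | A·x̄ᵢ | A·ȳᵢ
vertical leg | 7200.00 | 18.00 | 100.00 | 129600.00 | 720000.00
horizontal leg | 3000.00 | 111.00 | 10.00 | 333000.00 | 30000.00
Σ | 10200.00 |  |  | 462600.00 | 750000.00
X̄ = 462600.00 / 10200.00 = 45.35 mm
Ȳ = 750000.00 / 10200.00 = 73.53 mm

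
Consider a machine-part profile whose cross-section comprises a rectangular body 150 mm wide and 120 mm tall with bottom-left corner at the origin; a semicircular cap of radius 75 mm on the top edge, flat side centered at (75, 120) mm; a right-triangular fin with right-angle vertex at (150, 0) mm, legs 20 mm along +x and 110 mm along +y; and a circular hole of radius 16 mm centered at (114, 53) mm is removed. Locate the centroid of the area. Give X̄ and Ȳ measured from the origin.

Part | A | x̄ᵢ | ȳᵢ | A·x̄ᵢ | A·ȳᵢ
rectangular body | 18000.00 | 75.00 | 60.00 | 1350000.00 | 1080000.00
semicircular top | 8835.73 | 75.00 | 151.83 | 662679.70 | 1341537.52
triangular fin | 1100.00 | 156.67 | 36.67 | 172333.33 | 40333.33
hole | -804.25 | 114.00 | 53.00 | -91684.24 | -42625.13
Σ | 27131.48 |  |  | 2093328.79 | 2419245.72
X̄ = 2093328.79 / 27131.48 = 77.15 mm
Ȳ = 2419245.72 / 27131.48 = 89.17 mm

X̄ = 77.15 mm, Ȳ = 89.17 mm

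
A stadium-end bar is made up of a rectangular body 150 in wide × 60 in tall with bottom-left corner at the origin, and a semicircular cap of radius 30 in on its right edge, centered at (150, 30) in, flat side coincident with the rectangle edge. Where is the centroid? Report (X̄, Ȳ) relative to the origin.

rectangular body: A = 150 × 60 = 9000.00, centroid at (75.00, 30.00).
semicircular end: A = ½π·30² = 1413.72, centroid at (162.73, 30.00).
ΣA = 10413.72 in², ΣAX̄ = 905057.50 in³, ΣAȲ = 312411.50 in³.
X̄ = 905057.50/10413.72 = 86.91 in; Ȳ = 312411.50/10413.72 = 30.00 in.

X̄ = 86.91 in, Ȳ = 30.00 in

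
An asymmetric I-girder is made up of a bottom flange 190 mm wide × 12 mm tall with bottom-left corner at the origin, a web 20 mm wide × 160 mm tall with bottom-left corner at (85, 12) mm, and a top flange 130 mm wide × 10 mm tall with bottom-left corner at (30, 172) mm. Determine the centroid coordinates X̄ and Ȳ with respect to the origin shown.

bottom flange: A = 190 × 12 = 2280.00, centroid at (95.00, 6.00).
web: A = 20 × 160 = 3200.00, centroid at (95.00, 92.00).
top flange: A = 130 × 10 = 1300.00, centroid at (95.00, 177.00).
ΣA = 6780.00 mm²
ΣAX̄ = (2280.00)(95.00) + (3200.00)(95.00) + (1300.00)(95.00) = 644100.00 mm³
ΣAȲ = (2280.00)(6.00) + (3200.00)(92.00) + (1300.00)(177.00) = 538180.00 mm³
X̄ = 644100.00 / 6780.00 = 95.00 mm
Ȳ = 538180.00 / 6780.00 = 79.38 mm

X̄ = 95.00 mm, Ȳ = 79.38 mm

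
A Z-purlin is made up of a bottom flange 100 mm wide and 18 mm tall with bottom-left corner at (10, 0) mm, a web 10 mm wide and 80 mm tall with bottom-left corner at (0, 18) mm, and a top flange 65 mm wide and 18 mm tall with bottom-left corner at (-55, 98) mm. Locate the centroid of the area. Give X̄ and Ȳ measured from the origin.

X̄ = 22.73 mm, Ȳ = 49.81 mm

bottom flange: A = 100 × 18 = 1800.00, centroid at (60.00, 9.00).
web: A = 10 × 80 = 800.00, centroid at (5.00, 58.00).
top flange: A = 65 × 18 = 1170.00, centroid at (-22.50, 107.00).
ΣA = 3770.00 mm², ΣAX̄ = 85675.00 mm³, ΣAȲ = 187790.00 mm³.
X̄ = 85675.00/3770.00 = 22.73 mm; Ȳ = 187790.00/3770.00 = 49.81 mm.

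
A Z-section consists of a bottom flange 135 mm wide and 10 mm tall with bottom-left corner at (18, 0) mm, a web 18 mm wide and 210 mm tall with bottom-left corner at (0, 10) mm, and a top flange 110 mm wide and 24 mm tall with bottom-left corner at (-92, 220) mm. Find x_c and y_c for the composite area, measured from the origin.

Part | A | x̄ᵢ | ȳᵢ | A·x̄ᵢ | A·ȳᵢ
bottom flange | 1350.00 | 85.50 | 5.00 | 115425.00 | 6750.00
web | 3780.00 | 9.00 | 115.00 | 34020.00 | 434700.00
top flange | 2640.00 | -37.00 | 232.00 | -97680.00 | 612480.00
Σ | 7770.00 |  |  | 51765.00 | 1053930.00
x_c = 51765.00 / 7770.00 = 6.66 mm
y_c = 1053930.00 / 7770.00 = 135.64 mm

x_c = 6.66 mm, y_c = 135.64 mm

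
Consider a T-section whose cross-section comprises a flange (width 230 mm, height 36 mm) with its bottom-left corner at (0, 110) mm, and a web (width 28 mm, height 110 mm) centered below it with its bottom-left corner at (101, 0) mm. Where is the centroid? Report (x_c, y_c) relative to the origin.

web: A = 28 × 110 = 3080.00, centroid at (115.00, 55.00).
flange: A = 230 × 36 = 8280.00, centroid at (115.00, 128.00).
ΣA = 11360.00 mm²
ΣAx_c = (3080.00)(115.00) + (8280.00)(115.00) = 1306400.00 mm³
ΣAy_c = (3080.00)(55.00) + (8280.00)(128.00) = 1229240.00 mm³
x_c = 1306400.00 / 11360.00 = 115.00 mm
y_c = 1229240.00 / 11360.00 = 108.21 mm

x_c = 115.00 mm, y_c = 108.21 mm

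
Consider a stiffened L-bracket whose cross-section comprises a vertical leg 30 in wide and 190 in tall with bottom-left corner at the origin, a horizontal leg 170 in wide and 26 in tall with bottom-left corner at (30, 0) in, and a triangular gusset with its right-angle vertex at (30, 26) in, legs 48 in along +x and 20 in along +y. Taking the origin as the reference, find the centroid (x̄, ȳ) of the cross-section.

vertical leg: A = 30 × 190 = 5700.00, centroid at (15.00, 95.00).
horizontal leg: A = 170 × 26 = 4420.00, centroid at (115.00, 13.00).
gusset: A = ½·48·20 = 480.00, centroid at (46.00, 32.67).
ΣA = 10600.00 in²
ΣAx̄ = (5700.00)(15.00) + (4420.00)(115.00) + (480.00)(46.00) = 615880.00 in³
ΣAȳ = (5700.00)(95.00) + (4420.00)(13.00) + (480.00)(32.67) = 614640.00 in³
x̄ = 615880.00 / 10600.00 = 58.10 in
ȳ = 614640.00 / 10600.00 = 57.98 in

x̄ = 58.10 in, ȳ = 57.98 in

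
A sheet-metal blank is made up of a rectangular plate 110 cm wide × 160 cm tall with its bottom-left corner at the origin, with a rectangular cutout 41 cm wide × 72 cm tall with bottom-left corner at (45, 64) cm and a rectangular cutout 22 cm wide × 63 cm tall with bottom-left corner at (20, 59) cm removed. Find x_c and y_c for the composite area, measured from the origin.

x_c = 55.17 cm, y_c = 74.45 cm

plate: A = 110 × 160 = 17600.00, centroid at (55.00, 80.00).
hole 1: A = −(41 × 72) = -2952.00, centroid at (65.50, 100.00).
hole 2: A = −(22 × 63) = -1386.00, centroid at (31.00, 90.50).
ΣA = 13262.00 cm², ΣAx_c = 731678.00 cm³, ΣAy_c = 987367.00 cm³.
x_c = 731678.00/13262.00 = 55.17 cm; y_c = 987367.00/13262.00 = 74.45 cm.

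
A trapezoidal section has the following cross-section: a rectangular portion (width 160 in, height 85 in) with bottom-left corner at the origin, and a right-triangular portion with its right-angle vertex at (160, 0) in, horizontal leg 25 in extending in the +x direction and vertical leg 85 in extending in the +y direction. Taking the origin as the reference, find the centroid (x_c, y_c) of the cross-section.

x_c = 86.40 in, y_c = 41.47 in

rectangular portion: A = 160 × 85 = 13600.00, centroid at (80.00, 42.50).
triangular portion: A = ½·25·85 = 1062.50, centroid at (168.33, 28.33).
ΣA = 14662.50 in², ΣAx_c = 1266854.17 in³, ΣAy_c = 608104.17 in³.
x_c = 1266854.17/14662.50 = 86.40 in; y_c = 608104.17/14662.50 = 41.47 in.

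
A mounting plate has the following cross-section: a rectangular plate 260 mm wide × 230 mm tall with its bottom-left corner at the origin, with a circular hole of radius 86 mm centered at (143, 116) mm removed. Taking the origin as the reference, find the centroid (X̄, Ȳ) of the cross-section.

X̄ = 121.74 mm, Ȳ = 114.36 mm

plate: A = 260 × 230 = 59800.00, centroid at (130.00, 115.00).
hole: A = −π·86² = -23235.22, centroid at (143.00, 116.00).
ΣA = 36564.78 mm²
ΣAX̄ = (59800.00)(130.00) + (-23235.22)(143.00) = 4451363.64 mm³
ΣAȲ = (59800.00)(115.00) + (-23235.22)(116.00) = 4181714.57 mm³
X̄ = 4451363.64 / 36564.78 = 121.74 mm
Ȳ = 4181714.57 / 36564.78 = 114.36 mm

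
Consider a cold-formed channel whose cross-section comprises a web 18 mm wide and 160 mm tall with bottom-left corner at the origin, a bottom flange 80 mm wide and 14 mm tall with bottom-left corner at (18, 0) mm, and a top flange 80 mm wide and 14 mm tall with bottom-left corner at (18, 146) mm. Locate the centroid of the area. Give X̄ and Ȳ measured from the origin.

Part | A | x̄ᵢ | ȳᵢ | A·x̄ᵢ | A·ȳᵢ
web | 2880.00 | 9.00 | 80.00 | 25920.00 | 230400.00
bottom flange | 1120.00 | 58.00 | 7.00 | 64960.00 | 7840.00
top flange | 1120.00 | 58.00 | 153.00 | 64960.00 | 171360.00
Σ | 5120.00 |  |  | 155840.00 | 409600.00
X̄ = 155840.00 / 5120.00 = 30.44 mm
Ȳ = 409600.00 / 5120.00 = 80.00 mm

X̄ = 30.44 mm, Ȳ = 80.00 mm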